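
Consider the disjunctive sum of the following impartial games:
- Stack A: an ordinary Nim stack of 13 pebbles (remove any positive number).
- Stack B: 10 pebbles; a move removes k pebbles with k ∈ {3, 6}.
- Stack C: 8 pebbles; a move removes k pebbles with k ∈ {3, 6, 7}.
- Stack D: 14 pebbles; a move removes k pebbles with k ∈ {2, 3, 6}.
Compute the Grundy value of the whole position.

15

Stack A is a plain Nim stack of size 13, so its Grundy value is 13.
For stack B, compute g(0), g(1), … with moves {3, 6}:
k:     0  1  2  3  4  5  6  7  8  9 10
g(k):  0  0  0  1  1  1  2  2  2  0  0
So g(10) = 0.
For stack C, compute g(0), g(1), … with moves {3, 6, 7}:
k:     0  1  2  3  4  5  6  7  8
g(k):  0  0  0  1  1  1  2  2  2
So g(8) = 2.
Build the Grundy sequence for stack D with g(k) = mex{g(k−s) : s ∈ {2, 3, 6}, s ≤ k}:
g(0) = mex{} = 0
g(1) = mex{} = 0
g(2) = mex{0} = 1
g(3) = mex{0} = 1
g(4) = mex{0,1} = 2
g(5) = mex{1} = 0
g(6) = mex{0,1,2} = 3
g(7) = mex{0,2} = 1
g(8) = mex{0,1,3} = 2
g(9) = mex{1,3} = 0
g(10) = mex{1,2} = 0
g(11) = mex{0,2} = 1
g(12) = mex{0,3} = 1
g(13) = mex{0,1} = 2
g(14) = mex{1,2} = 0
So g(14) = 0.
The value of a disjunctive sum is the nim-sum of the parts.
Combined value = 13 ⊕ 0 ⊕ 2 ⊕ 0 = 15.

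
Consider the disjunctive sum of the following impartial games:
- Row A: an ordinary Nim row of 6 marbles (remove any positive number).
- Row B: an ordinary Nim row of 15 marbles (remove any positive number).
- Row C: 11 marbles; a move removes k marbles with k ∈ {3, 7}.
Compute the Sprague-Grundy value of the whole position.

Row A is a plain Nim row of size 6, so its Grundy value is 6.
Row B is a plain Nim row of size 15, so its Grundy value is 15.
Build the Grundy sequence for row C with g(k) = mex{g(k−s) : s ∈ {3, 7}, s ≤ k}:
g(0) = mex{} = 0
g(1) = mex{} = 0
g(2) = mex{} = 0
g(3) = mex{0} = 1
g(4) = mex{0} = 1
g(5) = mex{0} = 1
g(6) = mex{1} = 0
g(7) = mex{0,1} = 2
g(8) = mex{0,1} = 2
g(9) = mex{0} = 1
g(10) = mex{1,2} = 0
g(11) = mex{1,2} = 0
So g(11) = 0.
The value of a disjunctive sum is the nim-sum of the parts.
Combined value = 6 XOR 15 XOR 0 = 9.

9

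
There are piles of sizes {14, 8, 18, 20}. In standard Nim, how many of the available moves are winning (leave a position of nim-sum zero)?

Compute the nim-sum pairwise:
14 ^ 8 = 6
6 ^ 18 = 20
20 ^ 20 = 0
The nim-sum is already 0, so every move leaves a nonzero nim-sum — there are no winning moves.

0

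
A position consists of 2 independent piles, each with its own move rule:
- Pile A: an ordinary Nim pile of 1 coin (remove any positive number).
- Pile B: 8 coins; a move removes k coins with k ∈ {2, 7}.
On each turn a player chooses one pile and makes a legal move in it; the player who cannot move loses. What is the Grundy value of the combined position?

Pile A is a plain Nim pile of size 1, so its Grundy value is 1.
For pile B, compute g(0), g(1), … with moves {2, 7}:
k:     0  1  2  3  4  5  6  7  8
g(k):  0  0  1  1  0  0  1  1  2
So g(8) = 2.
The value of a disjunctive sum is the nim-sum of the parts.
Combined value = 1 XOR 2 = 3.

3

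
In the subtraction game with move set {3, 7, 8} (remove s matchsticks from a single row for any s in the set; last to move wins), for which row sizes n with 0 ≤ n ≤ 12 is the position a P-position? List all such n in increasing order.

0, 1, 2, 6, 11, 12

Grundy values for subtraction set {3, 7, 8}:
g(0) = mex{} = 0
g(1) = mex{} = 0
g(2) = mex{} = 0
g(3) = mex{0} = 1
g(4) = mex{0} = 1
g(5) = mex{0} = 1
g(6) = mex{1} = 0
g(7) = mex{0,1} = 2
g(8) = mex{0,1} = 2
g(9) = mex{0} = 1
g(10) = mex{0,1,2} = 3
g(11) = mex{1,2} = 0
g(12) = mex{1} = 0
The P-positions (g = 0) in 0..12 are 0, 1, 2, 6, 11, 12.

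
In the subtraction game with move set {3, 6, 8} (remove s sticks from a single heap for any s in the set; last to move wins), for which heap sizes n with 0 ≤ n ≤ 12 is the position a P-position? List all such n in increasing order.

0, 1, 2, 11, 12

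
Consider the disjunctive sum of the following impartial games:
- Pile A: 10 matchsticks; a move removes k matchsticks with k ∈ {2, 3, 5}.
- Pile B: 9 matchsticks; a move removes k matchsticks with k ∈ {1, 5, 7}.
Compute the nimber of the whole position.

0

For pile A, compute g(0), g(1), … with moves {2, 3, 5}:
g(0) = mex{} = 0
g(1) = mex{} = 0
g(2) = mex{0} = 1
g(3) = mex{0} = 1
g(4) = mex{0,1} = 2
g(5) = mex{0,1} = 2
g(6) = mex{0,1,2} = 3
g(7) = mex{1,2} = 0
g(8) = mex{1,2,3} = 0
g(9) = mex{0,2,3} = 1
g(10) = mex{0,2} = 1
So g(10) = 1.
Grundy values for pile B (subtraction set {1, 5, 7}):
k:     0  1  2  3  4  5  6  7  8  9
g(k):  0  1  0  1  0  1  0  1  0  1
So g(9) = 1.
The value of a disjunctive sum is the nim-sum of the parts.
Combined value = 1 XOR 1 = 0.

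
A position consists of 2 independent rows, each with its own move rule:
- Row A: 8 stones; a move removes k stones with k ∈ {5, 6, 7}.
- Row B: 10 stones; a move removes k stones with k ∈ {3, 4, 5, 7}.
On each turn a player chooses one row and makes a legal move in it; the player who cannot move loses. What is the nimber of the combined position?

For row A, compute g(0), g(1), … with moves {5, 6, 7}:
k:     0  1  2  3  4  5  6  7  8
g(k):  0  0  0  0  0  1  1  1  1
So g(8) = 1.
Build the Grundy sequence for row B with g(k) = mex{g(k−s) : s ∈ {3, 4, 5, 7}, s ≤ k}:
g(0) = mex{} = 0
g(1) = mex{} = 0
g(2) = mex{} = 0
g(3) = mex{0} = 1
g(4) = mex{0} = 1
g(5) = mex{0} = 1
g(6) = mex{0,1} = 2
g(7) = mex{0,1} = 2
g(8) = mex{0,1} = 2
g(9) = mex{0,1,2} = 3
g(10) = mex{1,2} = 0
So g(10) = 0.
By the Sprague-Grundy theorem, the Grundy value of a sum of independent games is the XOR of the component values.
Combined value = 1 XOR 0 = 1.

1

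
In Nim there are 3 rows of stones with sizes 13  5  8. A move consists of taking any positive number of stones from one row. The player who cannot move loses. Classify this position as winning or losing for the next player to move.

Compute the nim-sum pairwise:
13 ⊕ 5 = 8
8 ⊕ 8 = 0
The nim-sum is 0, so this is a P-position: the player to move is in a losing position under optimal play.

Losing position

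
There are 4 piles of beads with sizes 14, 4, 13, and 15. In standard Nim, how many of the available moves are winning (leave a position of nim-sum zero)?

3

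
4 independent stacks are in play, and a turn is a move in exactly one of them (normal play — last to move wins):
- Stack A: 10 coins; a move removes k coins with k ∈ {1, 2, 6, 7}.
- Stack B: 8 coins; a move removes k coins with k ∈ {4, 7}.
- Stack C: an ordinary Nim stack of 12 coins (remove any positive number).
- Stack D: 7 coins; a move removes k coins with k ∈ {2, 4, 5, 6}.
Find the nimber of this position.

Grundy values for stack A (subtraction set {1, 2, 6, 7}):
k:     0  1  2  3  4  5  6  7  8  9 10
g(k):  0  1  2  0  1  2  3  4  0  1  2
So g(10) = 2.
For stack B, compute g(0), g(1), … with moves {4, 7}:
g(0) = mex{} = 0
g(1) = mex{} = 0
g(2) = mex{} = 0
g(3) = mex{} = 0
g(4) = mex{0} = 1
g(5) = mex{0} = 1
g(6) = mex{0} = 1
g(7) = mex{0} = 1
g(8) = mex{0,1} = 2
So g(8) = 2.
Stack C is a plain Nim stack of size 12, so its Grundy value is 12.
For stack D, compute g(0), g(1), … with moves {2, 4, 5, 6}:
k:     0  1  2  3  4  5  6  7
g(k):  0  0  1  1  2  2  3  3
So g(7) = 3.
By the Sprague-Grundy theorem, the Grundy value of a sum of independent games is the XOR of the component values.
Combined value = 2 XOR 2 XOR 12 XOR 3 = 15.

15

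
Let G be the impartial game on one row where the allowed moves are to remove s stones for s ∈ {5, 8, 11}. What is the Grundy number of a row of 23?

Build the Grundy sequence with g(k) = mex{g(k−s) : s ∈ {5, 8, 11}, s ≤ k}:
k:     0  1  2  3  4  5  6  7  8  9 10 11 12 13 14 15 16 17 18 19 20 21 22 23
g(k):  0  0  0  0  0  1  1  1  1  1  2  2  2  2  2  3  0  0  0  0  0  1  1  1
So g(23) = 1.

1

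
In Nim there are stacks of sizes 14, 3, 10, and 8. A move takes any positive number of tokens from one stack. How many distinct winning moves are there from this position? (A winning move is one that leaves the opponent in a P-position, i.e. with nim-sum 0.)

3

Nim-sum: 14 XOR 3 XOR 10 XOR 8 = 15.
The overall nim-sum is X = 15. A stack of size p has a winning move iff p XOR X < p (reduce it to p XOR X).
  14: 14 XOR 15 = 1 < 14 — winning move (to 1).
  3: 3 XOR 15 = 12 ≥ 3 — no move.
  10: 10 XOR 15 = 5 < 10 — winning move (to 5).
  8: 8 XOR 15 = 7 < 8 — winning move (to 7).
That gives 3 winning moves.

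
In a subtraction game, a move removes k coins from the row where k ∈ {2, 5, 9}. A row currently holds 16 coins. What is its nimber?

Build the Grundy sequence with g(k) = mex{g(k−s) : s ∈ {2, 5, 9}, s ≤ k}:
k:     0  1  2  3  4  5  6  7  8  9 10 11 12 13 14 15 16
g(k):  0  0  1  1  0  2  1  0  0  1  1  0  2  1  0  0  1
So g(16) = 1.

1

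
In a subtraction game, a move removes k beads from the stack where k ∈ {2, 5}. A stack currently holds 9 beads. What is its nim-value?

Compute g(0), g(1), … for moves {2, 5}:
k:     0  1  2  3  4  5  6  7  8  9
g(k):  0  0  1  1  0  2  1  0  0  1
So g(9) = 1.

1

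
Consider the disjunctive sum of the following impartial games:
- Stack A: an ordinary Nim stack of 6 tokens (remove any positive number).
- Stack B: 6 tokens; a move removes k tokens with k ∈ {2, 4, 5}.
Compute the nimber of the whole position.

Stack A is a plain Nim stack of size 6, so its Grundy value is 6.
For stack B, compute g(0), g(1), … with moves {2, 4, 5}:
k:     0  1  2  3  4  5  6
g(k):  0  0  1  1  2  2  3
So g(6) = 3.
By the Sprague-Grundy theorem, the Grundy value of a sum of independent games is the XOR of the component values.
Combined value = 6 ⊕ 3 = 5.

5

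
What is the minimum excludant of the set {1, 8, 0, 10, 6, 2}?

3

The values 0, 1, 2 are all present; 3 is the first non-negative integer missing from the set.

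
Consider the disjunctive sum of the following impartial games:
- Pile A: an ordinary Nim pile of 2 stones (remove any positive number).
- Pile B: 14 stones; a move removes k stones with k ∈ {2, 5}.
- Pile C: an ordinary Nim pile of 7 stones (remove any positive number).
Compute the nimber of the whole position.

5

Pile A is a plain Nim pile of size 2, so its Grundy value is 2.
Grundy values for pile B (subtraction set {2, 5}):
g(0) = mex{} = 0
g(1) = mex{} = 0
g(2) = mex{0} = 1
g(3) = mex{0} = 1
g(4) = mex{1} = 0
g(5) = mex{0,1} = 2
g(6) = mex{0} = 1
g(7) = mex{1,2} = 0
g(8) = mex{1} = 0
g(9) = mex{0} = 1
g(10) = mex{0,2} = 1
g(11) = mex{1} = 0
g(12) = mex{0,1} = 2
g(13) = mex{0} = 1
g(14) = mex{1,2} = 0
So g(14) = 0.
Pile C is a plain Nim pile of size 7, so its Grundy value is 7.
The value of a disjunctive sum is the nim-sum of the parts.
Combined value = 2 ⊕ 0 ⊕ 7 = 5.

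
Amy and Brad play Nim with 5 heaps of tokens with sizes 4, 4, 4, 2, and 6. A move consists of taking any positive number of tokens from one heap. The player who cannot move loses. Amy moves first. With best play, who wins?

Compute the nim-sum pairwise:
4 XOR 4 = 0
0 XOR 4 = 4
4 XOR 2 = 6
6 XOR 6 = 0
The nim-sum is 0, so this is a P-position: the player to move is in a losing position under optimal play; Amy is about to move from it and so loses — Brad wins.

Brad wins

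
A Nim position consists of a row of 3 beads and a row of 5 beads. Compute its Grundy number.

6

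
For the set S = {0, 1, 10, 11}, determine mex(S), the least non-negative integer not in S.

2

The values 0, 1 are all present; 2 is the first non-negative integer missing from the set.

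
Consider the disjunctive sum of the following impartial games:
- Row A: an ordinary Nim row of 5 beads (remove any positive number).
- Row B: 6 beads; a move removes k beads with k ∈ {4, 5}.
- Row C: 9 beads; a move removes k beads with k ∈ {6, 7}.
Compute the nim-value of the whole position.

Row A is a plain Nim row of size 5, so its Grundy value is 5.
For row B, compute g(0), g(1), … with moves {4, 5}:
k:     0  1  2  3  4  5  6
g(k):  0  0  0  0  1  1  1
So g(6) = 1.
Build the Grundy sequence for row C with g(k) = mex{g(k−s) : s ∈ {6, 7}, s ≤ k}:
g(0) = mex{} = 0
g(1) = mex{} = 0
g(2) = mex{} = 0
g(3) = mex{} = 0
g(4) = mex{} = 0
g(5) = mex{} = 0
g(6) = mex{0} = 1
g(7) = mex{0} = 1
g(8) = mex{0} = 1
g(9) = mex{0} = 1
So g(9) = 1.
By the Sprague-Grundy theorem, the Grundy value of a sum of independent games is the XOR of the component values.
Combined value = 5 ⊕ 1 ⊕ 1 = 5.

5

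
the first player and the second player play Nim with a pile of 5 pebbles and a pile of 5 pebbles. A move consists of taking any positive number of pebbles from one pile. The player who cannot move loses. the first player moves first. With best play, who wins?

the second player wins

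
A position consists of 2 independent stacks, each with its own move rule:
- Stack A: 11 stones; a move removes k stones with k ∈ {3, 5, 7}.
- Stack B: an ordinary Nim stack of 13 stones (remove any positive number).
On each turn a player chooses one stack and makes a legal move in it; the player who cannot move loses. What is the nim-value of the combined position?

13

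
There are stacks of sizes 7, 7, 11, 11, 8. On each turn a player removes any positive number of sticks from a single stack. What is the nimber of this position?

Bitwise XOR of the heap sizes:
  0111  (7)
  0111  (7)
  1011  (11)
  1011  (11)
  1000  (8)
  ----
  1000  (8)

8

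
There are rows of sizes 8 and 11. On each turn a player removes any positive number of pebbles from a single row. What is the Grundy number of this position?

3

In binary:
  1000  (8)
  1011  (11)
  ----
  0011  (3)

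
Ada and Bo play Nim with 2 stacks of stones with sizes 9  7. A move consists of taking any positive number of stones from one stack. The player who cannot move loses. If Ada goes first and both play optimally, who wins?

Ada wins

Write each in binary and XOR column by column:
  1001  (9)
  0111  (7)
  ----
  1110  (14)
The nim-sum is 14 ≠ 0, so this is an N-position: the player to move can win; Ada has a winning move.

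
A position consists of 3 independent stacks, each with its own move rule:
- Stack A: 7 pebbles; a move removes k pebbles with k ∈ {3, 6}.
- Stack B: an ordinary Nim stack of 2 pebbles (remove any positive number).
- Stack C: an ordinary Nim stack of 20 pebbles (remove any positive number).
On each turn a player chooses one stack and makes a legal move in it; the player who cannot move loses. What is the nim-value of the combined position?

20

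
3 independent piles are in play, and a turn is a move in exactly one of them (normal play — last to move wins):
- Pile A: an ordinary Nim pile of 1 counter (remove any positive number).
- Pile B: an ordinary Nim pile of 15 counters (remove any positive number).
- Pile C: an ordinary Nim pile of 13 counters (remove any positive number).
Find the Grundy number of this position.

Pile A is a plain Nim pile of size 1, so its Grundy value is 1.
Pile B is a plain Nim pile of size 15, so its Grundy value is 15.
Pile C is a plain Nim pile of size 13, so its Grundy value is 13.
The value of a disjunctive sum is the nim-sum of the parts.
Combined value = 1 ⊕ 15 ⊕ 13 = 3.

3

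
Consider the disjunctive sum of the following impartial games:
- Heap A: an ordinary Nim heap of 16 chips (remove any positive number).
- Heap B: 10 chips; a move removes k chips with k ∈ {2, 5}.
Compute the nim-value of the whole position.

17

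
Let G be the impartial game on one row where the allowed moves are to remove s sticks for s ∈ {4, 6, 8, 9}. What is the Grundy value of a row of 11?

2

Build the Grundy sequence with g(k) = mex{g(k−s) : s ∈ {4, 6, 8, 9}, s ≤ k}:
k:     0  1  2  3  4  5  6  7  8  9 10 11
g(k):  0  0  0  0  1  1  1  1  2  2  2  2
So g(11) = 2.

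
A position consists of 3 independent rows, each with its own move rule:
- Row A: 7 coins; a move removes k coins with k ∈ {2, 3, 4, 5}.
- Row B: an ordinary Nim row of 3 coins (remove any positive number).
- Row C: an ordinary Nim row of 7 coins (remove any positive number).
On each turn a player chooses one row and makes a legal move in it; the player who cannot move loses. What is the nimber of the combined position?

4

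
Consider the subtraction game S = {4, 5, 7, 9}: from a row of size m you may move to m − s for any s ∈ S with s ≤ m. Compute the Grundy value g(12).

Compute g(0), g(1), … for moves {4, 5, 7, 9}:
g(0) = mex{} = 0
g(1) = mex{} = 0
g(2) = mex{} = 0
g(3) = mex{} = 0
g(4) = mex{0} = 1
g(5) = mex{0} = 1
g(6) = mex{0} = 1
g(7) = mex{0} = 1
g(8) = mex{0,1} = 2
g(9) = mex{0,1} = 2
g(10) = mex{0,1} = 2
g(11) = mex{0,1} = 2
g(12) = mex{0,1,2} = 3
So g(12) = 3.

3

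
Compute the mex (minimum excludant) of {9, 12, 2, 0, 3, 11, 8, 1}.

4

The values 0, 1, 2, 3 are all present; 4 is the first non-negative integer missing from the set.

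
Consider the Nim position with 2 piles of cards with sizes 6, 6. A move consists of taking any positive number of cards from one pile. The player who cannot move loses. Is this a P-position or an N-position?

Nim-sum: 6 XOR 6 = 0.
The nim-sum is 0, so this is a P-position: the player to move is in a losing position under optimal play.

P-position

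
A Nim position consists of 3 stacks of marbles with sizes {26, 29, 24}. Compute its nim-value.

31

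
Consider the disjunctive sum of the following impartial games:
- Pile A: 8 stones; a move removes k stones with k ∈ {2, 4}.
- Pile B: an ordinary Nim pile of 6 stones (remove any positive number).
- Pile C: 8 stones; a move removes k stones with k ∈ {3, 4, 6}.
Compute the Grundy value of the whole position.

5

Grundy values for pile A (subtraction set {2, 4}):
g(0) = mex{} = 0
g(1) = mex{} = 0
g(2) = mex{0} = 1
g(3) = mex{0} = 1
g(4) = mex{0,1} = 2
g(5) = mex{0,1} = 2
g(6) = mex{1,2} = 0
g(7) = mex{1,2} = 0
g(8) = mex{0,2} = 1
So g(8) = 1.
Pile B is a plain Nim pile of size 6, so its Grundy value is 6.
Grundy values for pile C (subtraction set {3, 4, 6}):
g(0) = mex{} = 0
g(1) = mex{} = 0
g(2) = mex{} = 0
g(3) = mex{0} = 1
g(4) = mex{0} = 1
g(5) = mex{0} = 1
g(6) = mex{0,1} = 2
g(7) = mex{0,1} = 2
g(8) = mex{0,1} = 2
So g(8) = 2.
The value of a disjunctive sum is the nim-sum of the parts.
Combined value = 1 ⊕ 6 ⊕ 2 = 5.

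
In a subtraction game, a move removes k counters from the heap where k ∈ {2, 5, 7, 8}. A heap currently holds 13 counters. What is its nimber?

0

Compute g(0), g(1), … for moves {2, 5, 7, 8}:
k:     0  1  2  3  4  5  6  7  8  9 10 11 12 13
g(k):  0  0  1  1  0  2  1  3  2  2  0  3  1  0
So g(13) = 0.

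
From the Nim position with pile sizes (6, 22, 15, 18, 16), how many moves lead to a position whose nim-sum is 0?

3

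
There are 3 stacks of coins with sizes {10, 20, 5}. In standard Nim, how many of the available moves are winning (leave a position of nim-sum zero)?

1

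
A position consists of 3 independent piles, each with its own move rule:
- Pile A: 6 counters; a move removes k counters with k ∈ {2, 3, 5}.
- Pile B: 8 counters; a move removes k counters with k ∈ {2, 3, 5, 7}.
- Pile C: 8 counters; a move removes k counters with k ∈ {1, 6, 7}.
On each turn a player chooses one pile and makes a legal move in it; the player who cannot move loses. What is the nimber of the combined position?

5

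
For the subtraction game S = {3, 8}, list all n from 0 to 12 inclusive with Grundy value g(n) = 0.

0, 1, 2, 6, 7, 11, 12

Grundy values for subtraction set {3, 8}:
g(0) = mex{} = 0
g(1) = mex{} = 0
g(2) = mex{} = 0
g(3) = mex{0} = 1
g(4) = mex{0} = 1
g(5) = mex{0} = 1
g(6) = mex{1} = 0
g(7) = mex{1} = 0
g(8) = mex{0,1} = 2
g(9) = mex{0} = 1
g(10) = mex{0} = 1
g(11) = mex{1,2} = 0
g(12) = mex{1} = 0
The P-positions (g = 0) in 0..12 are 0, 1, 2, 6, 7, 11, 12.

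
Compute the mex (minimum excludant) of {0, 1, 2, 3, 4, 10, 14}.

5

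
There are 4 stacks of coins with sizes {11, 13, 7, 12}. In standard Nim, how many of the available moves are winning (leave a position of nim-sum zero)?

Bitwise XOR of the heap sizes:
  1011  (11)
  1101  (13)
  0111  (7)
  1100  (12)
  ----
  1101  (13)
The overall nim-sum is X = 13. A stack of size p has a winning move iff p XOR X < p (reduce it to p XOR X).
  11: 11 XOR 13 = 6 < 11 — winning move (to 6).
  13: 13 XOR 13 = 0 < 13 — winning move (to 0).
  7: 7 XOR 13 = 10 ≥ 7 — no move.
  12: 12 XOR 13 = 1 < 12 — winning move (to 1).
That gives 3 winning moves.

3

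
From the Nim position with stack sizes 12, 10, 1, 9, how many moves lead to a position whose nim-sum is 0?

3

Write each in binary and XOR column by column:
  1100  (12)
  1010  (10)
  0001  (1)
  1001  (9)
  ----
  1110  (14)
The overall nim-sum is X = 14. A stack of size p has a winning move iff p XOR X < p (reduce it to p XOR X).
  12: 12 XOR 14 = 2 < 12 — winning move (to 2).
  10: 10 XOR 14 = 4 < 10 — winning move (to 4).
  1: 1 XOR 14 = 15 ≥ 1 — no move.
  9: 9 XOR 14 = 7 < 9 — winning move (to 7).
That gives 3 winning moves.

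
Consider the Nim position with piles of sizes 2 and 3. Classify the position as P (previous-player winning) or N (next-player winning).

Compute the nim-sum pairwise:
2 XOR 3 = 1
The nim-sum is 1 ≠ 0, so this is an N-position: the player to move can win.

N-position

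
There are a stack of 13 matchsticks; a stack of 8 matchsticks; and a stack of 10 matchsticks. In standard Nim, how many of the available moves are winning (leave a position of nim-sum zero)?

Bitwise XOR of the heap sizes:
  1101  (13)
  1000  (8)
  1010  (10)
  ----
  1111  (15)
The overall nim-sum is X = 15. A stack of size p has a winning move iff p XOR X < p (reduce it to p XOR X).
  13: 13 XOR 15 = 2 < 13 — winning move (to 2).
  8: 8 XOR 15 = 7 < 8 — winning move (to 7).
  10: 10 XOR 15 = 5 < 10 — winning move (to 5).
That gives 3 winning moves.

3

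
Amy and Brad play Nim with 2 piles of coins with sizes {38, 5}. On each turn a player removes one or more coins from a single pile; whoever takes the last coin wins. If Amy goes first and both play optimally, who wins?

Amy wins

Compute the nim-sum pairwise:
38 ⊕ 5 = 35
The nim-sum is 35 ≠ 0, so this is an N-position: the player to move can win; Amy has a winning move.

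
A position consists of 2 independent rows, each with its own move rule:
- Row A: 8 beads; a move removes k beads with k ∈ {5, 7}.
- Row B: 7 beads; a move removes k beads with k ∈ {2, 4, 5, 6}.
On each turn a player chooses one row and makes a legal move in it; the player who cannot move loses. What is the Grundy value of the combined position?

For row A, compute g(0), g(1), … with moves {5, 7}:
k:     0  1  2  3  4  5  6  7  8
g(k):  0  0  0  0  0  1  1  1  1
So g(8) = 1.
Build the Grundy sequence for row B with g(k) = mex{g(k−s) : s ∈ {2, 4, 5, 6}, s ≤ k}:
k:     0  1  2  3  4  5  6  7
g(k):  0  0  1  1  2  2  3  3
So g(7) = 3.
The value of a disjunctive sum is the nim-sum of the parts.
Combined value = 1 XOR 3 = 2.

2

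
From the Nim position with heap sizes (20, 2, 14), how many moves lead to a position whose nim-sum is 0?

In binary:
  10100  (20)
  00010  (2)
  01110  (14)
  -----
  11000  (24)
The overall nim-sum is X = 24. A heap of size p has a winning move iff p XOR X < p (reduce it to p XOR X).
  20: 20 XOR 24 = 12 < 20 — winning move (to 12).
  2: 2 XOR 24 = 26 ≥ 2 — no move.
  14: 14 XOR 24 = 22 ≥ 14 — no move.
That gives 1 winning move.

1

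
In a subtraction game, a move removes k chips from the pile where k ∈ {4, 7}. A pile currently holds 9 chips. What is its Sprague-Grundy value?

2

Build the Grundy sequence with g(k) = mex{g(k−s) : s ∈ {4, 7}, s ≤ k}:
g(0) = mex{} = 0
g(1) = mex{} = 0
g(2) = mex{} = 0
g(3) = mex{} = 0
g(4) = mex{0} = 1
g(5) = mex{0} = 1
g(6) = mex{0} = 1
g(7) = mex{0} = 1
g(8) = mex{0,1} = 2
g(9) = mex{0,1} = 2
So g(9) = 2.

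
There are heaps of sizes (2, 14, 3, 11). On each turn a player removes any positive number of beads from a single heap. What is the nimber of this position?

4

Compute the nim-sum pairwise:
2 XOR 14 = 12
12 XOR 3 = 15
15 XOR 11 = 4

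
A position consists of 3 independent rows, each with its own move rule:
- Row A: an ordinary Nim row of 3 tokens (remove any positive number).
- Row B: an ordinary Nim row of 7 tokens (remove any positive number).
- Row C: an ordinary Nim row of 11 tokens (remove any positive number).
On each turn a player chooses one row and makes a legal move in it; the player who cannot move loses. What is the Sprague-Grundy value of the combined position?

15

Row A is a plain Nim row of size 3, so its Grundy value is 3.
Row B is a plain Nim row of size 7, so its Grundy value is 7.
Row C is a plain Nim row of size 11, so its Grundy value is 11.
The value of a disjunctive sum is the nim-sum of the parts.
Combined value = 3 ⊕ 7 ⊕ 11 = 15.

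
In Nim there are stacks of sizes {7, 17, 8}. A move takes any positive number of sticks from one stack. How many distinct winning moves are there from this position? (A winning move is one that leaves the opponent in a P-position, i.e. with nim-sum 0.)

1

Compute the nim-sum pairwise:
7 ⊕ 17 = 22
22 ⊕ 8 = 30
The overall nim-sum is X = 30. A stack of size p has a winning move iff p XOR X < p (reduce it to p XOR X).
  7: 7 XOR 30 = 25 ≥ 7 — no move.
  17: 17 XOR 30 = 15 < 17 — winning move (to 15).
  8: 8 XOR 30 = 22 ≥ 8 — no move.
That gives 1 winning move.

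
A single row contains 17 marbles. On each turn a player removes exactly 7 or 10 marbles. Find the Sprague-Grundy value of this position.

0

Build the Grundy sequence with g(k) = mex{g(k−s) : s ∈ {7, 10}, s ≤ k}:
k:     0  1  2  3  4  5  6  7  8  9 10 11 12 13 14 15 16 17
g(k):  0  0  0  0  0  0  0  1  1  1  1  1  1  1  2  2  2  0
So g(17) = 0.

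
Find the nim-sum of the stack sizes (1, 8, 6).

15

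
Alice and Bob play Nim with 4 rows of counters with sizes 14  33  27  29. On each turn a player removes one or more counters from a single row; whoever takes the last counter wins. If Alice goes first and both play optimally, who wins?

Nim-sum: 14 ^ 33 ^ 27 ^ 29 = 41.
The nim-sum is 41 ≠ 0, so this is an N-position: the player to move can win; Alice has a winning move.

Alice wins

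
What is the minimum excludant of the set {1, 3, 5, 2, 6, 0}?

4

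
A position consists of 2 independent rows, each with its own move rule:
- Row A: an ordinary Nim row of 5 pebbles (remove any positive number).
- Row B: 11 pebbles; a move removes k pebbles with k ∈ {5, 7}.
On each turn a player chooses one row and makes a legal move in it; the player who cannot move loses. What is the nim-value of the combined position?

7

Row A is a plain Nim row of size 5, so its Grundy value is 5.
For row B, compute g(0), g(1), … with moves {5, 7}:
g(0) = mex{} = 0
g(1) = mex{} = 0
g(2) = mex{} = 0
g(3) = mex{} = 0
g(4) = mex{} = 0
g(5) = mex{0} = 1
g(6) = mex{0} = 1
g(7) = mex{0} = 1
g(8) = mex{0} = 1
g(9) = mex{0} = 1
g(10) = mex{0,1} = 2
g(11) = mex{0,1} = 2
So g(11) = 2.
The value of a disjunctive sum is the nim-sum of the parts.
Combined value = 5 ⊕ 2 = 7.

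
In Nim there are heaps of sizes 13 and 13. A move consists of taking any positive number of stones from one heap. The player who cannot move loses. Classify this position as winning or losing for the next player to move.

Losing position

Bitwise XOR of the heap sizes:
  1101  (13)
  1101  (13)
  ----
  0000  (0)
The nim-sum is 0, so this is a P-position: the player to move is in a losing position under optimal play.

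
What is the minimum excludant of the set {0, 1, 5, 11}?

The values 0, 1 are all present; 2 is the first non-negative integer missing from the set.

2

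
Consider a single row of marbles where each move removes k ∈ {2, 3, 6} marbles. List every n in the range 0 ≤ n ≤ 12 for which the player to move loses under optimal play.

0, 1, 5, 9, 10

Build the Grundy sequence with g(k) = mex{g(k−s) : s ∈ {2, 3, 6}, s ≤ k}:
k:     0  1  2  3  4  5  6  7  8  9 10 11 12
g(k):  0  0  1  1  2  0  3  1  2  0  0  1  1
The P-positions (g = 0) in 0..12 are 0, 1, 5, 9, 10.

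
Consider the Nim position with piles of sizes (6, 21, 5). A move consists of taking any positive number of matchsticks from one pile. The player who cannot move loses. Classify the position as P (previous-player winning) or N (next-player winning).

N-position

Compute the nim-sum pairwise:
6 ⊕ 21 = 19
19 ⊕ 5 = 22
The nim-sum is 22 ≠ 0, so this is an N-position: the player to move can win.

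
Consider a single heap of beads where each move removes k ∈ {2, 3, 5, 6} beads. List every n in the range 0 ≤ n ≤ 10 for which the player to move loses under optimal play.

0, 1, 8, 9

Grundy values for subtraction set {2, 3, 5, 6}:
k:     0  1  2  3  4  5  6  7  8  9 10
g(k):  0  0  1  1  2  2  3  3  0  0  1
The P-positions (g = 0) in 0..10 are 0, 1, 8, 9.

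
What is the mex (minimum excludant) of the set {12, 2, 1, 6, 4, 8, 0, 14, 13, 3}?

5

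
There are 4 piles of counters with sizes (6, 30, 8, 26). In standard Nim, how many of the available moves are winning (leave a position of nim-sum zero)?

Bitwise XOR of the heap sizes:
  00110  (6)
  11110  (30)
  01000  (8)
  11010  (26)
  -----
  01010  (10)
The overall nim-sum is X = 10. A pile of size p has a winning move iff p XOR X < p (reduce it to p XOR X).
  6: 6 XOR 10 = 12 ≥ 6 — no move.
  30: 30 XOR 10 = 20 < 30 — winning move (to 20).
  8: 8 XOR 10 = 2 < 8 — winning move (to 2).
  26: 26 XOR 10 = 16 < 26 — winning move (to 16).
That gives 3 winning moves.

3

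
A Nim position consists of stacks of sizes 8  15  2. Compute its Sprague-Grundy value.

5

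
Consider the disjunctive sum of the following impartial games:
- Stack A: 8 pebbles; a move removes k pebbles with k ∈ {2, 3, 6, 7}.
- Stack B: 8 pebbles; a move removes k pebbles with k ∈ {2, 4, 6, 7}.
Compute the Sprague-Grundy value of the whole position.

6

Build the Grundy sequence for stack A with g(k) = mex{g(k−s) : s ∈ {2, 3, 6, 7}, s ≤ k}:
k:     0  1  2  3  4  5  6  7  8
g(k):  0  0  1  1  2  0  3  1  2
So g(8) = 2.
Build the Grundy sequence for stack B with g(k) = mex{g(k−s) : s ∈ {2, 4, 6, 7}, s ≤ k}:
k:     0  1  2  3  4  5  6  7  8
g(k):  0  0  1  1  2  2  3  3  4
So g(8) = 4.
The value of a disjunctive sum is the nim-sum of the parts.
Combined value = 2 ⊕ 4 = 6.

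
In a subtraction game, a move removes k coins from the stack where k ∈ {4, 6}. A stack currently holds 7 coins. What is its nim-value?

1

Build the Grundy sequence with g(k) = mex{g(k−s) : s ∈ {4, 6}, s ≤ k}:
k:     0  1  2  3  4  5  6  7
g(k):  0  0  0  0  1  1  1  1
So g(7) = 1.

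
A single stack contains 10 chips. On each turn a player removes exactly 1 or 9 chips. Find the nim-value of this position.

0

Grundy values for subtraction set {1, 9}:
k:     0  1  2  3  4  5  6  7  8  9 10
g(k):  0  1  0  1  0  1  0  1  0  1  0
So g(10) = 0.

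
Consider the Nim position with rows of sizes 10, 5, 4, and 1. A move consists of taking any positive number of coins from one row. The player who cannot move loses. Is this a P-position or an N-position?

N-position

Nim-sum: 10 XOR 5 XOR 4 XOR 1 = 10.
The nim-sum is 10 ≠ 0, so this is an N-position: the player to move can win.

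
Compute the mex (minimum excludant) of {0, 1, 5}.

2

The values 0, 1 are all present; 2 is the first non-negative integer missing from the set.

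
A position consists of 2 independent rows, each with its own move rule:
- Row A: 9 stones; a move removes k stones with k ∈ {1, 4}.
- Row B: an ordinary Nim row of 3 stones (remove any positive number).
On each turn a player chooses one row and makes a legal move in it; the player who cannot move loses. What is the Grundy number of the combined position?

Build the Grundy sequence for row A with g(k) = mex{g(k−s) : s ∈ {1, 4}, s ≤ k}:
k:     0  1  2  3  4  5  6  7  8  9
g(k):  0  1  0  1  2  0  1  0  1  2
So g(9) = 2.
Row B is a plain Nim row of size 3, so its Grundy value is 3.
By the Sprague-Grundy theorem, the Grundy value of a sum of independent games is the XOR of the component values.
Combined value = 2 ⊕ 3 = 1.

1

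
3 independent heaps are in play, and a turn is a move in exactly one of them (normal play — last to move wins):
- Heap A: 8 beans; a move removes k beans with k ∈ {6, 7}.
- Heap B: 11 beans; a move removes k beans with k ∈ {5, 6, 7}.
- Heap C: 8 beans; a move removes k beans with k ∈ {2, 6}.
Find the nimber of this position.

For heap A, compute g(0), g(1), … with moves {6, 7}:
g(0) = mex{} = 0
g(1) = mex{} = 0
g(2) = mex{} = 0
g(3) = mex{} = 0
g(4) = mex{} = 0
g(5) = mex{} = 0
g(6) = mex{0} = 1
g(7) = mex{0} = 1
g(8) = mex{0} = 1
So g(8) = 1.
For heap B, compute g(0), g(1), … with moves {5, 6, 7}:
k:     0  1  2  3  4  5  6  7  8  9 10 11
g(k):  0  0  0  0  0  1  1  1  1  1  2  2
So g(11) = 2.
Grundy values for heap C (subtraction set {2, 6}):
k:     0  1  2  3  4  5  6  7  8
g(k):  0  0  1  1  0  0  1  1  0
So g(8) = 0.
The value of a disjunctive sum is the nim-sum of the parts.
Combined value = 1 ⊕ 2 ⊕ 0 = 3.

3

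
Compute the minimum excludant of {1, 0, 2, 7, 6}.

The values 0, 1, 2 are all present; 3 is the first non-negative integer missing from the set.

3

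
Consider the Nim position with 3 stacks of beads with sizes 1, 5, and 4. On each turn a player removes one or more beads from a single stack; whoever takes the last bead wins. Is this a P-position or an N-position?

P-position

Nim-sum: 1 XOR 5 XOR 4 = 0.
The nim-sum is 0, so this is a P-position: the player to move is in a losing position under optimal play.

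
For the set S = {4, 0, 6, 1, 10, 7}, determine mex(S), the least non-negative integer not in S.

2

The values 0, 1 are all present; 2 is the first non-negative integer missing from the set.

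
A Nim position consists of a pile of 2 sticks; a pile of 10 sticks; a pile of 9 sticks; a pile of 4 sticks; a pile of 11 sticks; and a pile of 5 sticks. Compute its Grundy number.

11

In binary:
  0010  (2)
  1010  (10)
  1001  (9)
  0100  (4)
  1011  (11)
  0101  (5)
  ----
  1011  (11)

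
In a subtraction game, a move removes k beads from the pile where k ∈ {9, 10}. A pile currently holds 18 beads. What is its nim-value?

Grundy values for subtraction set {9, 10}:
k:     0  1  2  3  4  5  6  7  8  9 10 11 12 13 14 15 16 17 18
g(k):  0  0  0  0  0  0  0  0  0  1  1  1  1  1  1  1  1  1  2
So g(18) = 2.

2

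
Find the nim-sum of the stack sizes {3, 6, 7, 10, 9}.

1

Nim-sum: 3 XOR 6 XOR 7 XOR 10 XOR 9 = 1.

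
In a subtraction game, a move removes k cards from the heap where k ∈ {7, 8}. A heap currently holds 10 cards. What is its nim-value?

1

Grundy values for subtraction set {7, 8}:
k:     0  1  2  3  4  5  6  7  8  9 10
g(k):  0  0  0  0  0  0  0  1  1  1  1
So g(10) = 1.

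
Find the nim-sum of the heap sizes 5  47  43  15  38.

40

In binary:
  000101  (5)
  101111  (47)
  101011  (43)
  001111  (15)
  100110  (38)
  ------
  101000  (40)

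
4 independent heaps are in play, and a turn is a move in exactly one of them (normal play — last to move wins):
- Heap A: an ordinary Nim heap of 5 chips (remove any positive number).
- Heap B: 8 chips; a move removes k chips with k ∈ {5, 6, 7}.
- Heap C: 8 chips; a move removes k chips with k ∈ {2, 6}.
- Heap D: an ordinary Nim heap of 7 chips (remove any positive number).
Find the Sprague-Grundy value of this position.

3

Heap A is a plain Nim heap of size 5, so its Grundy value is 5.
Grundy values for heap B (subtraction set {5, 6, 7}):
k:     0  1  2  3  4  5  6  7  8
g(k):  0  0  0  0  0  1  1  1  1
So g(8) = 1.
Build the Grundy sequence for heap C with g(k) = mex{g(k−s) : s ∈ {2, 6}, s ≤ k}:
g(0) = mex{} = 0
g(1) = mex{} = 0
g(2) = mex{0} = 1
g(3) = mex{0} = 1
g(4) = mex{1} = 0
g(5) = mex{1} = 0
g(6) = mex{0} = 1
g(7) = mex{0} = 1
g(8) = mex{1} = 0
So g(8) = 0.
Heap D is a plain Nim heap of size 7, so its Grundy value is 7.
The value of a disjunctive sum is the nim-sum of the parts.
Combined value = 5 XOR 1 XOR 0 XOR 7 = 3.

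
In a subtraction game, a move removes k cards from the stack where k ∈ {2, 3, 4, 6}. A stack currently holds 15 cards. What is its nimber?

Compute g(0), g(1), … for moves {2, 3, 4, 6}:
k:     0  1  2  3  4  5  6  7  8  9 10 11 12 13 14 15
g(k):  0  0  1  1  2  2  3  3  0  0  1  1  2  2  3  3
So g(15) = 3.

3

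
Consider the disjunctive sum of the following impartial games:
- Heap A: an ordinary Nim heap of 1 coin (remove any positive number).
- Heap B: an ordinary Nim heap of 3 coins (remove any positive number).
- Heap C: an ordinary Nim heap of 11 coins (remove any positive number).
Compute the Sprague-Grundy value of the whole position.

9

Heap A is a plain Nim heap of size 1, so its Grundy value is 1.
Heap B is a plain Nim heap of size 3, so its Grundy value is 3.
Heap C is a plain Nim heap of size 11, so its Grundy value is 11.
The value of a disjunctive sum is the nim-sum of the parts.
Combined value = 1 ⊕ 3 ⊕ 11 = 9.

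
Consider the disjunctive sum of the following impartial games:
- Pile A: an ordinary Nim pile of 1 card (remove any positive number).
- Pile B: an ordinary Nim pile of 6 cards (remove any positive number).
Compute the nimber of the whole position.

Pile A is a plain Nim pile of size 1, so its Grundy value is 1.
Pile B is a plain Nim pile of size 6, so its Grundy value is 6.
By the Sprague-Grundy theorem, the Grundy value of a sum of independent games is the XOR of the component values.
Combined value = 1 XOR 6 = 7.

7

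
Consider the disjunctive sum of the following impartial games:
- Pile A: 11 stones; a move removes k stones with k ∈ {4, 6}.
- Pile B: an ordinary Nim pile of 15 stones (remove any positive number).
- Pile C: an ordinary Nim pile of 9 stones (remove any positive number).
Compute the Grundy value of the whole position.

6

Build the Grundy sequence for pile A with g(k) = mex{g(k−s) : s ∈ {4, 6}, s ≤ k}:
g(0) = mex{} = 0
g(1) = mex{} = 0
g(2) = mex{} = 0
g(3) = mex{} = 0
g(4) = mex{0} = 1
g(5) = mex{0} = 1
g(6) = mex{0} = 1
g(7) = mex{0} = 1
g(8) = mex{0,1} = 2
g(9) = mex{0,1} = 2
g(10) = mex{1} = 0
g(11) = mex{1} = 0
So g(11) = 0.
Pile B is a plain Nim pile of size 15, so its Grundy value is 15.
Pile C is a plain Nim pile of size 9, so its Grundy value is 9.
By the Sprague-Grundy theorem, the Grundy value of a sum of independent games is the XOR of the component values.
Combined value = 0 XOR 15 XOR 9 = 6.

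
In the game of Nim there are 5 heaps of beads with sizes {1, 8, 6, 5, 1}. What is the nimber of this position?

11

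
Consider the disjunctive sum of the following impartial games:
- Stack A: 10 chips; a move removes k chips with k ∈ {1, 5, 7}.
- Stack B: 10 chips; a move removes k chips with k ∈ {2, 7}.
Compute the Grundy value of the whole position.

Build the Grundy sequence for stack A with g(k) = mex{g(k−s) : s ∈ {1, 5, 7}, s ≤ k}:
k:     0  1  2  3  4  5  6  7  8  9 10
g(k):  0  1  0  1  0  1  0  1  0  1  0
So g(10) = 0.
Build the Grundy sequence for stack B with g(k) = mex{g(k−s) : s ∈ {2, 7}, s ≤ k}:
k:     0  1  2  3  4  5  6  7  8  9 10
g(k):  0  0  1  1  0  0  1  1  2  0  0
So g(10) = 0.
The value of a disjunctive sum is the nim-sum of the parts.
Combined value = 0 ⊕ 0 = 0.

0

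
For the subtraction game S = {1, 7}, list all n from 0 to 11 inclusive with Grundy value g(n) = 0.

Build the Grundy sequence with g(k) = mex{g(k−s) : s ∈ {1, 7}, s ≤ k}:
k:     0  1  2  3  4  5  6  7  8  9 10 11
g(k):  0  1  0  1  0  1  0  1  0  1  0  1
The P-positions (g = 0) in 0..11 are 0, 2, 4, 6, 8, 10.

0, 2, 4, 6, 8, 10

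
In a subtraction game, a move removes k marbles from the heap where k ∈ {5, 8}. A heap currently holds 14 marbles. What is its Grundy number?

0

Build the Grundy sequence with g(k) = mex{g(k−s) : s ∈ {5, 8}, s ≤ k}:
k:     0  1  2  3  4  5  6  7  8  9 10 11 12 13 14
g(k):  0  0  0  0  0  1  1  1  1  1  2  2  2  0  0
So g(14) = 0.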